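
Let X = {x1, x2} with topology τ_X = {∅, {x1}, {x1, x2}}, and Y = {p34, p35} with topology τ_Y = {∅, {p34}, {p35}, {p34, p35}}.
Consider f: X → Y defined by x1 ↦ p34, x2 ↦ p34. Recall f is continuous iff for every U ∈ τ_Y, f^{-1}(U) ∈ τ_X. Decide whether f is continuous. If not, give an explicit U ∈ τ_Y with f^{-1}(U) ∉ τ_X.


f IS continuous.

Compute f^{-1}(U) for each U ∈ τ_Y:
  U = ∅: f^{-1}(U) = ∅ ∈ τ_X ✓.
  U = {p34}: f^{-1}(U) = {x1, x2} ∈ τ_X ✓.
  U = {p35}: f^{-1}(U) = ∅ ∈ τ_X ✓.
  U = {p34, p35}: f^{-1}(U) = {x1, x2} ∈ τ_X ✓.
Every preimage lies in τ_X, so f IS continuous.


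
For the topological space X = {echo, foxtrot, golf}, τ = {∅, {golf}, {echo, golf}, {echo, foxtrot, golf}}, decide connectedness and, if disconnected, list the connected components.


(X, τ) is connected.

Find clopen sets (U ∈ τ with X ∖ U ∈ τ):
  U = ∅, X ∖ U = {echo, foxtrot, golf} — both open, so U is clopen.
  U = {echo, foxtrot, golf}, X ∖ U = ∅ — both open, so U is clopen.
Only trivial clopens (∅ and X) exist, so (X, τ) is connected.
Compute connected components by grouping points that agree on all clopens:
  component: {echo, foxtrot, golf}


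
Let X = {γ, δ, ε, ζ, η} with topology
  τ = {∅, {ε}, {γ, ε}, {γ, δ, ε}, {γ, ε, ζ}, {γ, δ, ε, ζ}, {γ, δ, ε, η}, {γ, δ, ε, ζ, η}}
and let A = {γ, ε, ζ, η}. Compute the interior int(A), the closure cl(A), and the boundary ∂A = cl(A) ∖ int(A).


int(A) = {γ, ε, ζ}, cl(A) = {γ, δ, ε, ζ, η}, ∂A = {δ, η}.

Closed sets in (X, τ) are complements of opens:
  closed(X, τ) = {∅, {ζ}, {η}, {δ, η}, {ζ, η}, {δ, ζ, η}, {γ, δ, ζ, η}, {γ, δ, ε, ζ, η}}.
int(A) = ⋃ {U ∈ τ : U ⊆ A}. Opens contained in A: ∅, {ε}, {γ, ε}, {γ, ε, ζ}.
Taking the union of these: int(A) = {γ, ε, ζ}.
cl(A) = ⋂ {C closed : A ⊆ C}. Closed sets containing A: {γ, δ, ε, ζ, η}.
Intersecting these: cl(A) = {γ, δ, ε, ζ, η}.
∂A = cl(A) ∖ int(A) = {γ, δ, ε, ζ, η} ∖ {γ, ε, ζ} = {δ, η}.


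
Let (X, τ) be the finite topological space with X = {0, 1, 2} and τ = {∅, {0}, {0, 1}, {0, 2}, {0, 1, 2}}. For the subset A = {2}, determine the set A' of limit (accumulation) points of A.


A' = ∅

For each x ∈ X, list the open sets U ∈ τ with x ∈ U, then check whether U ∩ (A ∖ {x}) ≠ ∅ for every such U.
  x = 0: open {0} ∋ x has {0} ∩ (A ∖ {0}) = ∅, so x is NOT a limit point.
  x = 1: open {0, 1} ∋ x has {0, 1} ∩ (A ∖ {1}) = ∅, so x is NOT a limit point.
  x = 2: open {0, 2} ∋ x has {0, 2} ∩ (A ∖ {2}) = ∅, so x is NOT a limit point.
Collecting: A' = ∅.


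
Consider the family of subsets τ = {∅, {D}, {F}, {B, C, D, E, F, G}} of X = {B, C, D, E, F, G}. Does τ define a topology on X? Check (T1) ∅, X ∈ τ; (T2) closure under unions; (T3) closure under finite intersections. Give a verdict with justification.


τ is NOT a topology on X.

Axiom (T1): ∅ ∈ τ? Yes; X ∈ τ? Yes.
Axiom (T2/T3): check pairwise unions and intersections of members of τ.
Counterexample for (T2): {D} ∪ {F} = {D, F} ∉ τ. Therefore τ is NOT a topology.


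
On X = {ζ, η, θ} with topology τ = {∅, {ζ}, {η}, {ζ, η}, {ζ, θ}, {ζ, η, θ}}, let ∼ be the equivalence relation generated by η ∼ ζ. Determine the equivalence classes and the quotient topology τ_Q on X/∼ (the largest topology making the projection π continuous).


X/∼ = {[ζ=η], [θ]}; |τ_Q| = 3.

Equivalence classes: [ζ=η], [θ].
Quotient map π: X → X/∼ sends ζ ↦ [ζ=η], η ↦ [ζ=η], θ ↦ [θ].
For each subset V ⊆ X/∼, compute π^{-1}(V) ⊆ X and check whether π^{-1}(V) ∈ τ. V is open in τ_Q iff π^{-1}(V) ∈ τ.
  V = {}: π^{-1}(V) = ∅ ∈ τ ✓.
  V = {[ζ=η]}: π^{-1}(V) = {ζ, η} ∈ τ ✓.
  V = {[θ]}: π^{-1}(V) = {θ} ∉ τ ✗.
  V = {[ζ=η], [θ]}: π^{-1}(V) = {ζ, η, θ} ∈ τ ✓.
Open sets in the quotient: τ_Q = {{}, {[ζ=η]}, {[ζ=η], [θ]}} (3 elements).


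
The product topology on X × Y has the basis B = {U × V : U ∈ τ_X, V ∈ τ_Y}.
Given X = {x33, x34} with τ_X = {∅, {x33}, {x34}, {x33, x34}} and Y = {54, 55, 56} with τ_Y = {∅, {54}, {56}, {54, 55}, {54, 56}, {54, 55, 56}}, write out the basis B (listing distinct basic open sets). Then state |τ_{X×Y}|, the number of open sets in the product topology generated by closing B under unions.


Basis B = {∅ × ∅, {x33} × {54}, {x33} × {56}, {x34} × {54}, {x34} × {56}, {x33} × {54, 55}, {x33} × {54, 56}, {x33, x34} × {54}, {x33, x34} × {56}, {x34} × {54, 55}, {x34} × {54, 56}, {x33} × {54, 55, 56}, {x34} × {54, 55, 56}, {x33, x34} × {54, 55}, {x33, x34} × {54, 56}, {x33, x34} × {54, 55, 56}}; |τ_{X×Y}| = 36.

Enumerate products U × V with U ∈ τ_X, V ∈ τ_Y (deduplicated):
  ∅ × ∅ = {} (∅)
  {x33} × {54} = {(x33,54)}
  {x33} × {56} = {(x33,56)}
  {x34} × {54} = {(x34,54)}
  {x34} × {56} = {(x34,56)}
  {x33} × {54, 55} = {(x33,54), (x33,55)}
  {x33} × {54, 56} = {(x33,54), (x33,56)}
  {x33, x34} × {54} = {(x33,54), (x34,54)}
  {x33, x34} × {56} = {(x33,56), (x34,56)}
  {x34} × {54, 55} = {(x34,54), (x34,55)}
  {x34} × {54, 56} = {(x34,54), (x34,56)}
  {x33} × {54, 55, 56} = {(x33,54), (x33,55), (x33,56)}
  {x34} × {54, 55, 56} = {(x34,54), (x34,55), (x34,56)}
  {x33, x34} × {54, 55} = {(x33,54), (x33,55), (x34,54), (x34,55)}
  {x33, x34} × {54, 56} = {(x33,54), (x33,56), (x34,54), (x34,56)}
  {x33, x34} × {54, 55, 56} = {(x33,54), (x33,55), (x33,56), (x34,54), (x34,55), (x34,56)}
These 16 distinct sets form the basis B.
Close under arbitrary unions to get τ_{X×Y}; counting gives |τ_{X×Y}| = 36.


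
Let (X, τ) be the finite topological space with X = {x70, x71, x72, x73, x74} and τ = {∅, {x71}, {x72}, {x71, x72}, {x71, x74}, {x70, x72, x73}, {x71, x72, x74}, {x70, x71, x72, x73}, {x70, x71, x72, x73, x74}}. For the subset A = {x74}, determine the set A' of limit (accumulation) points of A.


A' = ∅

For each x ∈ X, list the open sets U ∈ τ with x ∈ U, then check whether U ∩ (A ∖ {x}) ≠ ∅ for every such U.
  x = x70: open {x70, x72, x73} ∋ x has {x70, x72, x73} ∩ (A ∖ {x70}) = ∅, so x is NOT a limit point.
  x = x71: open {x71} ∋ x has {x71} ∩ (A ∖ {x71}) = ∅, so x is NOT a limit point.
  x = x72: open {x72} ∋ x has {x72} ∩ (A ∖ {x72}) = ∅, so x is NOT a limit point.
  x = x73: open {x70, x72, x73} ∋ x has {x70, x72, x73} ∩ (A ∖ {x73}) = ∅, so x is NOT a limit point.
  x = x74: open {x71, x74} ∋ x has {x71, x74} ∩ (A ∖ {x74}) = ∅, so x is NOT a limit point.
Collecting: A' = ∅.


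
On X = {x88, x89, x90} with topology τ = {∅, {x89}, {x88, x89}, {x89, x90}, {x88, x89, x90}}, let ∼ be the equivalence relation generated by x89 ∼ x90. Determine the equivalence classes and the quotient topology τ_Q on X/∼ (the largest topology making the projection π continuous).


X/∼ = {[x88], [x89=x90]}; |τ_Q| = 3.

Equivalence classes: [x88], [x89=x90].
Quotient map π: X → X/∼ sends x88 ↦ [x88], x89 ↦ [x89=x90], x90 ↦ [x89=x90].
For each subset V ⊆ X/∼, compute π^{-1}(V) ⊆ X and check whether π^{-1}(V) ∈ τ. V is open in τ_Q iff π^{-1}(V) ∈ τ.
  V = {}: π^{-1}(V) = ∅ ∈ τ ✓.
  V = {[x88]}: π^{-1}(V) = {x88} ∉ τ ✗.
  V = {[x89=x90]}: π^{-1}(V) = {x89, x90} ∈ τ ✓.
  V = {[x88], [x89=x90]}: π^{-1}(V) = {x88, x89, x90} ∈ τ ✓.
Open sets in the quotient: τ_Q = {{}, {[x89=x90]}, {[x88], [x89=x90]}} (3 elements).


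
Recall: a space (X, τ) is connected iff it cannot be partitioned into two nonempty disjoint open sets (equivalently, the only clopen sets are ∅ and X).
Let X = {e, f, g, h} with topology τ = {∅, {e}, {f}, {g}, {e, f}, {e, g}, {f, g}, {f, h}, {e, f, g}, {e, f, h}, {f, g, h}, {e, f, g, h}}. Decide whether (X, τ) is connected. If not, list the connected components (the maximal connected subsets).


(X, τ) is disconnected; components = [{e}, {g}, {f, h}].

Find clopen sets (U ∈ τ with X ∖ U ∈ τ):
  U = ∅, X ∖ U = {e, f, g, h} — both open, so U is clopen.
  U = {e}, X ∖ U = {f, g, h} — both open, so U is clopen.
  U = {g}, X ∖ U = {e, f, h} — both open, so U is clopen.
  U = {e, g}, X ∖ U = {f, h} — both open, so U is clopen.
  U = {f, h}, X ∖ U = {e, g} — both open, so U is clopen.
  U = {e, f, h}, X ∖ U = {g} — both open, so U is clopen.
  U = {f, g, h}, X ∖ U = {e} — both open, so U is clopen.
  U = {e, f, g, h}, X ∖ U = ∅ — both open, so U is clopen.
Nontrivial clopen(s) exist: e.g. {e}. So (X, τ) is disconnected.
Compute connected components by grouping points that agree on all clopens:
  component: {e}
  component: {g}
  component: {f, h}


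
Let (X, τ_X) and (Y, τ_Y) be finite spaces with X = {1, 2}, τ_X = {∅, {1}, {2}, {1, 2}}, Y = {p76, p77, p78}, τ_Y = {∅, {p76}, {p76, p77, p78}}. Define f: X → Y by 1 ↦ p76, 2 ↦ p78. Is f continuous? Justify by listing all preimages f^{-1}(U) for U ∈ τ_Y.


f IS continuous.

Compute f^{-1}(U) for each U ∈ τ_Y:
  U = ∅: f^{-1}(U) = ∅ ∈ τ_X ✓.
  U = {p76}: f^{-1}(U) = {1} ∈ τ_X ✓.
  U = {p76, p77, p78}: f^{-1}(U) = {1, 2} ∈ τ_X ✓.
Every preimage lies in τ_X, so f IS continuous.


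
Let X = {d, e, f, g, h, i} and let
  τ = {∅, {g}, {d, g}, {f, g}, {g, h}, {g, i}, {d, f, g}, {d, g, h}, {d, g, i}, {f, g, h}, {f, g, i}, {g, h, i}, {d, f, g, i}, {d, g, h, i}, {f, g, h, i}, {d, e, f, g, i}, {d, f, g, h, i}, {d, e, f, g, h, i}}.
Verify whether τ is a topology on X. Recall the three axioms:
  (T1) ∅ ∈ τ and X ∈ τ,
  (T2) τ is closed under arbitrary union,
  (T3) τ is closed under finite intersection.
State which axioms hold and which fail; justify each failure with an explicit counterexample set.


τ is NOT a topology on X.

Axiom (T1): ∅ ∈ τ? Yes; X ∈ τ? Yes.
Axiom (T2/T3): check pairwise unions and intersections of members of τ.
Counterexample for (T2): {d, g} ∪ {f, g, h} = {d, f, g, h} ∉ τ. Therefore τ is NOT a topology.


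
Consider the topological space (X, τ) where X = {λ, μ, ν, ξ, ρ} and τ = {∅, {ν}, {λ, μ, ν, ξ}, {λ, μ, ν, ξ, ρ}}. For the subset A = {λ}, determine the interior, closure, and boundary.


int(A) = ∅, cl(A) = {λ, μ, ξ, ρ}, ∂A = {λ, μ, ξ, ρ}.

Closed sets in (X, τ) are complements of opens:
  closed(X, τ) = {∅, {ρ}, {λ, μ, ξ, ρ}, {λ, μ, ν, ξ, ρ}}.
int(A) = ⋃ {U ∈ τ : U ⊆ A}. Opens contained in A: ∅.
Taking the union of these: int(A) = ∅.
cl(A) = ⋂ {C closed : A ⊆ C}. Closed sets containing A: {λ, μ, ξ, ρ}, {λ, μ, ν, ξ, ρ}.
Intersecting these: cl(A) = {λ, μ, ξ, ρ}.
∂A = cl(A) ∖ int(A) = {λ, μ, ξ, ρ} ∖ ∅ = {λ, μ, ξ, ρ}.


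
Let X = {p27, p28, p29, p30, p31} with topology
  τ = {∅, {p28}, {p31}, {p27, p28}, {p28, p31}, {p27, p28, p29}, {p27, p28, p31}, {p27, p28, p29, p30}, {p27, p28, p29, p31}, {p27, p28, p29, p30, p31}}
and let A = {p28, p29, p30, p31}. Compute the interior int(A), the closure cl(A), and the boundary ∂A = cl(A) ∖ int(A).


int(A) = {p28, p31}, cl(A) = {p27, p28, p29, p30, p31}, ∂A = {p27, p29, p30}.

Closed sets in (X, τ) are complements of opens:
  closed(X, τ) = {∅, {p30}, {p31}, {p29, p30}, {p30, p31}, {p27, p29, p30}, {p29, p30, p31}, {p27, p28, p29, p30}, {p27, p29, p30, p31}, {p27, p28, p29, p30, p31}}.
int(A) = ⋃ {U ∈ τ : U ⊆ A}. Opens contained in A: ∅, {p28}, {p31}, {p28, p31}.
Taking the union of these: int(A) = {p28, p31}.
cl(A) = ⋂ {C closed : A ⊆ C}. Closed sets containing A: {p27, p28, p29, p30, p31}.
Intersecting these: cl(A) = {p27, p28, p29, p30, p31}.
∂A = cl(A) ∖ int(A) = {p27, p28, p29, p30, p31} ∖ {p28, p31} = {p27, p29, p30}.


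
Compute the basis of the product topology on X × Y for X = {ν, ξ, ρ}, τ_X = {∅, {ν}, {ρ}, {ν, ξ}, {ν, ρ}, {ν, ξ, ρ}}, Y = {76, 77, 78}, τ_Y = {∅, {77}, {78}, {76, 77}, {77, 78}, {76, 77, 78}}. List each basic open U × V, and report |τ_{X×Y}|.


Basis B = {∅ × ∅, {ν} × {77}, {ν} × {78}, {ρ} × {77}, {ρ} × {78}, {ν} × {76, 77}, {ν} × {77, 78}, {ν, ξ} × {77}, {ν, ρ} × {77}, {ν, ξ} × {78}, {ν, ρ} × {78}, {ρ} × {76, 77}, {ρ} × {77, 78}, {ν} × {76, 77, 78}, {ν, ξ, ρ} × {77}, {ν, ξ, ρ} × {78}, {ρ} × {76, 77, 78}, {ν, ξ} × {76, 77}, {ν, ρ} × {76, 77}, {ν, ξ} × {77, 78}, {ν, ρ} × {77, 78}, {ν, ξ} × {76, 77, 78}, {ν, ρ} × {76, 77, 78}, {ν, ξ, ρ} × {76, 77}, {ν, ξ, ρ} × {77, 78}, {ν, ξ, ρ} × {76, 77, 78}}; |τ_{X×Y}| = 108.

Enumerate products U × V with U ∈ τ_X, V ∈ τ_Y (deduplicated):
  ∅ × ∅ = {} (∅)
  {ν} × {77} = {(ν,77)}
  {ν} × {78} = {(ν,78)}
  {ρ} × {77} = {(ρ,77)}
  {ρ} × {78} = {(ρ,78)}
  {ν} × {76, 77} = {(ν,76), (ν,77)}
  {ν} × {77, 78} = {(ν,77), (ν,78)}
  {ν, ξ} × {77} = {(ν,77), (ξ,77)}
  {ν, ρ} × {77} = {(ν,77), (ρ,77)}
  {ν, ξ} × {78} = {(ν,78), (ξ,78)}
  {ν, ρ} × {78} = {(ν,78), (ρ,78)}
  {ρ} × {76, 77} = {(ρ,76), (ρ,77)}
  {ρ} × {77, 78} = {(ρ,77), (ρ,78)}
  {ν} × {76, 77, 78} = {(ν,76), (ν,77), (ν,78)}
  {ν, ξ, ρ} × {77} = {(ν,77), (ξ,77), (ρ,77)}
  {ν, ξ, ρ} × {78} = {(ν,78), (ξ,78), (ρ,78)}
  {ρ} × {76, 77, 78} = {(ρ,76), (ρ,77), (ρ,78)}
  {ν, ξ} × {76, 77} = {(ν,76), (ν,77), (ξ,76), (ξ,77)}
  {ν, ρ} × {76, 77} = {(ν,76), (ν,77), (ρ,76), (ρ,77)}
  {ν, ξ} × {77, 78} = {(ν,77), (ν,78), (ξ,77), (ξ,78)}
  {ν, ρ} × {77, 78} = {(ν,77), (ν,78), (ρ,77), (ρ,78)}
  {ν, ξ} × {76, 77, 78} = {(ν,76), (ν,77), (ν,78), (ξ,76), (ξ,77), (ξ,78)}
  {ν, ρ} × {76, 77, 78} = {(ν,76), (ν,77), (ν,78), (ρ,76), (ρ,77), (ρ,78)}
  {ν, ξ, ρ} × {76, 77} = {(ν,76), (ν,77), (ξ,76), (ξ,77), (ρ,76), (ρ,77)}
  {ν, ξ, ρ} × {77, 78} = {(ν,77), (ν,78), (ξ,77), (ξ,78), (ρ,77), (ρ,78)}
  {ν, ξ, ρ} × {76, 77, 78} = {(ν,76), (ν,77), (ν,78), (ξ,76), (ξ,77), (ξ,78), (ρ,76), (ρ,77), (ρ,78)}
These 26 distinct sets form the basis B.
Close under arbitrary unions to get τ_{X×Y}; counting gives |τ_{X×Y}| = 108.


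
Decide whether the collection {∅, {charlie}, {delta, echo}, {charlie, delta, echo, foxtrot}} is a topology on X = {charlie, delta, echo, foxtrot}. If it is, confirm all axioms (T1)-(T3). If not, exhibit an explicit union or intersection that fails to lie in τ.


τ is NOT a topology on X.

Axiom (T1): ∅ ∈ τ? Yes; X ∈ τ? Yes.
Axiom (T2/T3): check pairwise unions and intersections of members of τ.
Counterexample for (T2): {charlie} ∪ {delta, echo} = {charlie, delta, echo} ∉ τ. Therefore τ is NOT a topology.


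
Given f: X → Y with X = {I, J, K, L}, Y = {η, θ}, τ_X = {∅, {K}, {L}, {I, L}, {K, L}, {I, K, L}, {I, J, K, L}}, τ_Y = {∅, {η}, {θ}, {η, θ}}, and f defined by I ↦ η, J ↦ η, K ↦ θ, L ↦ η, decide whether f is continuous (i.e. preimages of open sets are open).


f is NOT continuous.

Compute f^{-1}(U) for each U ∈ τ_Y:
  U = ∅: f^{-1}(U) = ∅ ∈ τ_X ✓.
  U = {η}: f^{-1}(U) = {I, J, L} ∉ τ_X ✗.
  U = {θ}: f^{-1}(U) = {K} ∈ τ_X ✓.
  U = {η, θ}: f^{-1}(U) = {I, J, K, L} ∈ τ_X ✓.
Found U = {η} with f^{-1}(U) = {I, J, L} not in τ_X. Therefore f is NOT continuous.


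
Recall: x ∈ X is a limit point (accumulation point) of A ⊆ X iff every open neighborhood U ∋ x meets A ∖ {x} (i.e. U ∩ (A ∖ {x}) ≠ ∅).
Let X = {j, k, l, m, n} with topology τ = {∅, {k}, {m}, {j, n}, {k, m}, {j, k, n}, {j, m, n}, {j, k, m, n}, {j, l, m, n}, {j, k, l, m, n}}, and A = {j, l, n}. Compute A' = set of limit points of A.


A' = {j, l, n}

For each x ∈ X, list the open sets U ∈ τ with x ∈ U, then check whether U ∩ (A ∖ {x}) ≠ ∅ for every such U.
  x = j: opens ∋ x are {j, n}, {j, k, n}, {j, m, n}, {j, k, m, n}, {j, l, m, n}, {j, k, l, m, n}; each meets A ∖ {j}, so x IS a limit point.
  x = k: open {k} ∋ x has {k} ∩ (A ∖ {k}) = ∅, so x is NOT a limit point.
  x = l: opens ∋ x are {j, l, m, n}, {j, k, l, m, n}; each meets A ∖ {l}, so x IS a limit point.
  x = m: open {m} ∋ x has {m} ∩ (A ∖ {m}) = ∅, so x is NOT a limit point.
  x = n: opens ∋ x are {j, n}, {j, k, n}, {j, m, n}, {j, k, m, n}, {j, l, m, n}, {j, k, l, m, n}; each meets A ∖ {n}, so x IS a limit point.
Collecting: A' = {j, l, n}.


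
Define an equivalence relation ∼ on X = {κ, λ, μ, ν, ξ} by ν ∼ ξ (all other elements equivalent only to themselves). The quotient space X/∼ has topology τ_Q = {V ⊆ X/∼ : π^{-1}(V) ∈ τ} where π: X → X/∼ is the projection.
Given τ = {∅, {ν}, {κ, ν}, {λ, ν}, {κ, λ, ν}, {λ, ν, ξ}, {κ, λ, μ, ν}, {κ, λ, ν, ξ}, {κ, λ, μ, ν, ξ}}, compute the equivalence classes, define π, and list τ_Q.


X/∼ = {[κ], [λ], [μ], [ν=ξ]}; |τ_Q| = 4.

Equivalence classes: [κ], [λ], [μ], [ν=ξ].
Quotient map π: X → X/∼ sends κ ↦ [κ], λ ↦ [λ], μ ↦ [μ], ν ↦ [ν=ξ], ξ ↦ [ν=ξ].
For each subset V ⊆ X/∼, compute π^{-1}(V) ⊆ X and check whether π^{-1}(V) ∈ τ. V is open in τ_Q iff π^{-1}(V) ∈ τ.
  V = {}: π^{-1}(V) = ∅ ∈ τ ✓.
  V = {[κ]}: π^{-1}(V) = {κ} ∉ τ ✗.
  V = {[λ]}: π^{-1}(V) = {λ} ∉ τ ✗.
  V = {[κ], [λ]}: π^{-1}(V) = {κ, λ} ∉ τ ✗.
  V = {[μ]}: π^{-1}(V) = {μ} ∉ τ ✗.
  V = {[κ], [μ]}: π^{-1}(V) = {κ, μ} ∉ τ ✗.
  V = {[λ], [μ]}: π^{-1}(V) = {λ, μ} ∉ τ ✗.
  V = {[κ], [λ], [μ]}: π^{-1}(V) = {κ, λ, μ} ∉ τ ✗.
  V = {[ν=ξ]}: π^{-1}(V) = {ν, ξ} ∉ τ ✗.
  V = {[κ], [ν=ξ]}: π^{-1}(V) = {κ, ν, ξ} ∉ τ ✗.
  V = {[λ], [ν=ξ]}: π^{-1}(V) = {λ, ν, ξ} ∈ τ ✓.
  V = {[κ], [λ], [ν=ξ]}: π^{-1}(V) = {κ, λ, ν, ξ} ∈ τ ✓.
  V = {[μ], [ν=ξ]}: π^{-1}(V) = {μ, ν, ξ} ∉ τ ✗.
  V = {[κ], [μ], [ν=ξ]}: π^{-1}(V) = {κ, μ, ν, ξ} ∉ τ ✗.
  V = {[λ], [μ], [ν=ξ]}: π^{-1}(V) = {λ, μ, ν, ξ} ∉ τ ✗.
  V = {[κ], [λ], [μ], [ν=ξ]}: π^{-1}(V) = {κ, λ, μ, ν, ξ} ∈ τ ✓.
Open sets in the quotient: τ_Q = {{}, {[λ], [ν=ξ]}, {[κ], [λ], [ν=ξ]}, {[κ], [λ], [μ], [ν=ξ]}} (4 elements).


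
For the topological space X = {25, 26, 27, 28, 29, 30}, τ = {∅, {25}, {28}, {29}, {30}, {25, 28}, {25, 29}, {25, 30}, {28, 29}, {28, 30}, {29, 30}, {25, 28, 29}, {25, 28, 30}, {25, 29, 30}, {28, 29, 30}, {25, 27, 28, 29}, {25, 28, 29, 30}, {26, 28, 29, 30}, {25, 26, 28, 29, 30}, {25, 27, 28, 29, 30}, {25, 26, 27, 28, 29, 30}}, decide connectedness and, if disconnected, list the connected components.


(X, τ) is connected.

Find clopen sets (U ∈ τ with X ∖ U ∈ τ):
  U = ∅, X ∖ U = {25, 26, 27, 28, 29, 30} — both open, so U is clopen.
  U = {25, 26, 27, 28, 29, 30}, X ∖ U = ∅ — both open, so U is clopen.
Only trivial clopens (∅ and X) exist, so (X, τ) is connected.
Compute connected components by grouping points that agree on all clopens:
  component: {25, 26, 27, 28, 29, 30}


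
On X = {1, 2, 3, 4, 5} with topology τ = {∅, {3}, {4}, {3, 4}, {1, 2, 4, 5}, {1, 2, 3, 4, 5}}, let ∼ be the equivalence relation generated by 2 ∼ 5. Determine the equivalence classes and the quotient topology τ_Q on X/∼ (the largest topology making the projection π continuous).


X/∼ = {[1], [2=5], [3], [4]}; |τ_Q| = 6.

Equivalence classes: [1], [2=5], [3], [4].
Quotient map π: X → X/∼ sends 1 ↦ [1], 2 ↦ [2=5], 3 ↦ [3], 4 ↦ [4], 5 ↦ [2=5].
For each subset V ⊆ X/∼, compute π^{-1}(V) ⊆ X and check whether π^{-1}(V) ∈ τ. V is open in τ_Q iff π^{-1}(V) ∈ τ.
  V = {}: π^{-1}(V) = ∅ ∈ τ ✓.
  V = {[1]}: π^{-1}(V) = {1} ∉ τ ✗.
  V = {[2=5]}: π^{-1}(V) = {2, 5} ∉ τ ✗.
  V = {[1], [2=5]}: π^{-1}(V) = {1, 2, 5} ∉ τ ✗.
  V = {[3]}: π^{-1}(V) = {3} ∈ τ ✓.
  V = {[1], [3]}: π^{-1}(V) = {1, 3} ∉ τ ✗.
  V = {[2=5], [3]}: π^{-1}(V) = {2, 3, 5} ∉ τ ✗.
  V = {[1], [2=5], [3]}: π^{-1}(V) = {1, 2, 3, 5} ∉ τ ✗.
  V = {[4]}: π^{-1}(V) = {4} ∈ τ ✓.
  V = {[1], [4]}: π^{-1}(V) = {1, 4} ∉ τ ✗.
  V = {[2=5], [4]}: π^{-1}(V) = {2, 4, 5} ∉ τ ✗.
  V = {[1], [2=5], [4]}: π^{-1}(V) = {1, 2, 4, 5} ∈ τ ✓.
  V = {[3], [4]}: π^{-1}(V) = {3, 4} ∈ τ ✓.
  V = {[1], [3], [4]}: π^{-1}(V) = {1, 3, 4} ∉ τ ✗.
  V = {[2=5], [3], [4]}: π^{-1}(V) = {2, 3, 4, 5} ∉ τ ✗.
  V = {[1], [2=5], [3], [4]}: π^{-1}(V) = {1, 2, 3, 4, 5} ∈ τ ✓.
Open sets in the quotient: τ_Q = {{}, {[3]}, {[4]}, {[1], [2=5], [4]}, {[3], [4]}, {[1], [2=5], [3], [4]}} (6 elements).


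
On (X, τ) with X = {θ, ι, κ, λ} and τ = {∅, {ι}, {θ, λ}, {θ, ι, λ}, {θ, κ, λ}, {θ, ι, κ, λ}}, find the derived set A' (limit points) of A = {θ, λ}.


A' = {θ, κ, λ}

For each x ∈ X, list the open sets U ∈ τ with x ∈ U, then check whether U ∩ (A ∖ {x}) ≠ ∅ for every such U.
  x = θ: opens ∋ x are {θ, λ}, {θ, ι, λ}, {θ, κ, λ}, {θ, ι, κ, λ}; each meets A ∖ {θ}, so x IS a limit point.
  x = ι: open {ι} ∋ x has {ι} ∩ (A ∖ {ι}) = ∅, so x is NOT a limit point.
  x = κ: opens ∋ x are {θ, κ, λ}, {θ, ι, κ, λ}; each meets A ∖ {κ}, so x IS a limit point.
  x = λ: opens ∋ x are {θ, λ}, {θ, ι, λ}, {θ, κ, λ}, {θ, ι, κ, λ}; each meets A ∖ {λ}, so x IS a limit point.
Collecting: A' = {θ, κ, λ}.


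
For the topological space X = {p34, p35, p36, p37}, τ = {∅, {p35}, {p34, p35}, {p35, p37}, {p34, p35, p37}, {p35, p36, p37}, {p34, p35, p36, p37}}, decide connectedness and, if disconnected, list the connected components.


(X, τ) is connected.

Find clopen sets (U ∈ τ with X ∖ U ∈ τ):
  U = ∅, X ∖ U = {p34, p35, p36, p37} — both open, so U is clopen.
  U = {p34, p35, p36, p37}, X ∖ U = ∅ — both open, so U is clopen.
Only trivial clopens (∅ and X) exist, so (X, τ) is connected.
Compute connected components by grouping points that agree on all clopens:
  component: {p34, p35, p36, p37}


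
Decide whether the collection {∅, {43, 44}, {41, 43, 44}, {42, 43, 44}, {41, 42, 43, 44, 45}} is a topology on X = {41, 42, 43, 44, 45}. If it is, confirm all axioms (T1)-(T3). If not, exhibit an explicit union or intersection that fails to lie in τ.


τ is NOT a topology on X.

Axiom (T1): ∅ ∈ τ? Yes; X ∈ τ? Yes.
Axiom (T2/T3): check pairwise unions and intersections of members of τ.
Counterexample for (T2): {41, 43, 44} ∪ {42, 43, 44} = {41, 42, 43, 44} ∉ τ. Therefore τ is NOT a topology.


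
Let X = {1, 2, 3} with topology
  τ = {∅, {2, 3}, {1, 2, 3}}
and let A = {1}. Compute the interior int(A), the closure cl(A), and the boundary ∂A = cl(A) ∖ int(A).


int(A) = ∅, cl(A) = {1}, ∂A = {1}.

Closed sets in (X, τ) are complements of opens:
  closed(X, τ) = {∅, {1}, {1, 2, 3}}.
int(A) = ⋃ {U ∈ τ : U ⊆ A}. Opens contained in A: ∅.
Taking the union of these: int(A) = ∅.
cl(A) = ⋂ {C closed : A ⊆ C}. Closed sets containing A: {1}, {1, 2, 3}.
Intersecting these: cl(A) = {1}.
∂A = cl(A) ∖ int(A) = {1} ∖ ∅ = {1}.


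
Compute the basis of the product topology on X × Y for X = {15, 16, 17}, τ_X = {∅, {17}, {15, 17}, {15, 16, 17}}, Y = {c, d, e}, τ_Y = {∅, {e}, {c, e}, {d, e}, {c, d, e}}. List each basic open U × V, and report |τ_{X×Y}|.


Basis B = {∅ × ∅, {17} × {e}, {15, 17} × {e}, {17} × {c, e}, {17} × {d, e}, {15, 16, 17} × {e}, {17} × {c, d, e}, {15, 17} × {c, e}, {15, 17} × {d, e}, {15, 17} × {c, d, e}, {15, 16, 17} × {c, e}, {15, 16, 17} × {d, e}, {15, 16, 17} × {c, d, e}}; |τ_{X×Y}| = 30.

Enumerate products U × V with U ∈ τ_X, V ∈ τ_Y (deduplicated):
  ∅ × ∅ = {} (∅)
  {17} × {e} = {(17,e)}
  {15, 17} × {e} = {(15,e), (17,e)}
  {17} × {c, e} = {(17,c), (17,e)}
  {17} × {d, e} = {(17,d), (17,e)}
  {15, 16, 17} × {e} = {(15,e), (16,e), (17,e)}
  {17} × {c, d, e} = {(17,c), (17,d), (17,e)}
  {15, 17} × {c, e} = {(15,c), (15,e), (17,c), (17,e)}
  {15, 17} × {d, e} = {(15,d), (15,e), (17,d), (17,e)}
  {15, 17} × {c, d, e} = {(15,c), (15,d), (15,e), (17,c), (17,d), (17,e)}
  {15, 16, 17} × {c, e} = {(15,c), (15,e), (16,c), (16,e), (17,c), (17,e)}
  {15, 16, 17} × {d, e} = {(15,d), (15,e), (16,d), (16,e), (17,d), (17,e)}
  {15, 16, 17} × {c, d, e} = {(15,c), (15,d), (15,e), (16,c), (16,d), (16,e), (17,c), (17,d), (17,e)}
These 13 distinct sets form the basis B.
Close under arbitrary unions to get τ_{X×Y}; counting gives |τ_{X×Y}| = 30.


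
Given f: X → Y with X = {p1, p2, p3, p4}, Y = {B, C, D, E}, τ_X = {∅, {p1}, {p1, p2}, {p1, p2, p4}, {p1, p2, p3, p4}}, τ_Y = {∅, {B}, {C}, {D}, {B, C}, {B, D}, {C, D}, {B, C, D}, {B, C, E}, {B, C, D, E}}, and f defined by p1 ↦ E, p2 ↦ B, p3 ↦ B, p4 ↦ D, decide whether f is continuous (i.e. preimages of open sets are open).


f is NOT continuous.

Compute f^{-1}(U) for each U ∈ τ_Y:
  U = ∅: f^{-1}(U) = ∅ ∈ τ_X ✓.
  U = {B}: f^{-1}(U) = {p2, p3} ∉ τ_X ✗.
  U = {C}: f^{-1}(U) = ∅ ∈ τ_X ✓.
  U = {D}: f^{-1}(U) = {p4} ∉ τ_X ✗.
  U = {B, C}: f^{-1}(U) = {p2, p3} ∉ τ_X ✗.
  U = {B, D}: f^{-1}(U) = {p2, p3, p4} ∉ τ_X ✗.
  U = {C, D}: f^{-1}(U) = {p4} ∉ τ_X ✗.
  U = {B, C, D}: f^{-1}(U) = {p2, p3, p4} ∉ τ_X ✗.
  U = {B, C, E}: f^{-1}(U) = {p1, p2, p3} ∉ τ_X ✗.
  U = {B, C, D, E}: f^{-1}(U) = {p1, p2, p3, p4} ∈ τ_X ✓.
Found U = {B} with f^{-1}(U) = {p2, p3} not in τ_X. Therefore f is NOT continuous.


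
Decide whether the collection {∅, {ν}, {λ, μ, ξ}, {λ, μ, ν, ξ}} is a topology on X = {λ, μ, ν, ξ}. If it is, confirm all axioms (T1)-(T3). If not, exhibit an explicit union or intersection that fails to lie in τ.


τ IS a topology on X.

Axiom (T1): ∅ ∈ τ? Yes; X ∈ τ? Yes.
Axiom (T2/T3): check pairwise unions and intersections of members of τ.
All pairwise intersections and unions checked — each lies in τ. Therefore τ satisfies (T1), (T2), (T3): it IS a topology on X.


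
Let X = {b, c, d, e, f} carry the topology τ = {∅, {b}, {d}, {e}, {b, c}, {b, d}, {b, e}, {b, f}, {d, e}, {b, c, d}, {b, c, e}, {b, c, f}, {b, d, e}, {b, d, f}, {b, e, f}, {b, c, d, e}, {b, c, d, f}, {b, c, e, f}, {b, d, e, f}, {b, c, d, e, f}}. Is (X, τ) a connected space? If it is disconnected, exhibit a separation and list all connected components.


(X, τ) is disconnected; components = [{d}, {e}, {b, c, f}].

Find clopen sets (U ∈ τ with X ∖ U ∈ τ):
  U = ∅, X ∖ U = {b, c, d, e, f} — both open, so U is clopen.
  U = {d}, X ∖ U = {b, c, e, f} — both open, so U is clopen.
  U = {e}, X ∖ U = {b, c, d, f} — both open, so U is clopen.
  U = {d, e}, X ∖ U = {b, c, f} — both open, so U is clopen.
  U = {b, c, f}, X ∖ U = {d, e} — both open, so U is clopen.
  U = {b, c, d, f}, X ∖ U = {e} — both open, so U is clopen.
  U = {b, c, e, f}, X ∖ U = {d} — both open, so U is clopen.
  U = {b, c, d, e, f}, X ∖ U = ∅ — both open, so U is clopen.
Nontrivial clopen(s) exist: e.g. {b, c, f}. So (X, τ) is disconnected.
Compute connected components by grouping points that agree on all clopens:
  component: {d}
  component: {e}
  component: {b, c, f}


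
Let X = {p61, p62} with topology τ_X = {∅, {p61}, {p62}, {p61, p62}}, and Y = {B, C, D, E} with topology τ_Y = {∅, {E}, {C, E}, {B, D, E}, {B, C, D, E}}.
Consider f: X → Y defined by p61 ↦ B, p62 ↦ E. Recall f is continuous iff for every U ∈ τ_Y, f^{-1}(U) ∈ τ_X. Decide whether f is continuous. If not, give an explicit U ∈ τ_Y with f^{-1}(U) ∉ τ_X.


f IS continuous.

Compute f^{-1}(U) for each U ∈ τ_Y:
  U = ∅: f^{-1}(U) = ∅ ∈ τ_X ✓.
  U = {E}: f^{-1}(U) = {p62} ∈ τ_X ✓.
  U = {C, E}: f^{-1}(U) = {p62} ∈ τ_X ✓.
  U = {B, D, E}: f^{-1}(U) = {p61, p62} ∈ τ_X ✓.
  U = {B, C, D, E}: f^{-1}(U) = {p61, p62} ∈ τ_X ✓.
Every preimage lies in τ_X, so f IS continuous.


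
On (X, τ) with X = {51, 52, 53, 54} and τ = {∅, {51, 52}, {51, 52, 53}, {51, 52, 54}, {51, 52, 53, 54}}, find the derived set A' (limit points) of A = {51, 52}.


A' = {51, 52, 53, 54}

For each x ∈ X, list the open sets U ∈ τ with x ∈ U, then check whether U ∩ (A ∖ {x}) ≠ ∅ for every such U.
  x = 51: opens ∋ x are {51, 52}, {51, 52, 53}, {51, 52, 54}, {51, 52, 53, 54}; each meets A ∖ {51}, so x IS a limit point.
  x = 52: opens ∋ x are {51, 52}, {51, 52, 53}, {51, 52, 54}, {51, 52, 53, 54}; each meets A ∖ {52}, so x IS a limit point.
  x = 53: opens ∋ x are {51, 52, 53}, {51, 52, 53, 54}; each meets A ∖ {53}, so x IS a limit point.
  x = 54: opens ∋ x are {51, 52, 54}, {51, 52, 53, 54}; each meets A ∖ {54}, so x IS a limit point.
Collecting: A' = {51, 52, 53, 54}.


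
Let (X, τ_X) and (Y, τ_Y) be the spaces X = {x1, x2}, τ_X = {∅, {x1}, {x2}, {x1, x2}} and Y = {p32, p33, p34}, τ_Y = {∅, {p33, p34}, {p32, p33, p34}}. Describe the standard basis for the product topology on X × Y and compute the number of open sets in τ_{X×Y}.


Basis B = {∅ × ∅, {x1} × {p33, p34}, {x2} × {p33, p34}, {x1} × {p32, p33, p34}, {x2} × {p32, p33, p34}, {x1, x2} × {p33, p34}, {x1, x2} × {p32, p33, p34}}; |τ_{X×Y}| = 9.

Enumerate products U × V with U ∈ τ_X, V ∈ τ_Y (deduplicated):
  ∅ × ∅ = {} (∅)
  {x1} × {p33, p34} = {(x1,p33), (x1,p34)}
  {x2} × {p33, p34} = {(x2,p33), (x2,p34)}
  {x1} × {p32, p33, p34} = {(x1,p32), (x1,p33), (x1,p34)}
  {x2} × {p32, p33, p34} = {(x2,p32), (x2,p33), (x2,p34)}
  {x1, x2} × {p33, p34} = {(x1,p33), (x1,p34), (x2,p33), (x2,p34)}
  {x1, x2} × {p32, p33, p34} = {(x1,p32), (x1,p33), (x1,p34), (x2,p32), (x2,p33), (x2,p34)}
These 7 distinct sets form the basis B.
Close under arbitrary unions to get τ_{X×Y}; counting gives |τ_{X×Y}| = 9.


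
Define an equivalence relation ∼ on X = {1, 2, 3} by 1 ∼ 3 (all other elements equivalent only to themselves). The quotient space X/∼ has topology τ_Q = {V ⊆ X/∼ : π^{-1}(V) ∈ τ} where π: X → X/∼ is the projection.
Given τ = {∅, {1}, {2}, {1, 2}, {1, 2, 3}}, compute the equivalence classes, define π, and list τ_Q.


X/∼ = {[1=3], [2]}; |τ_Q| = 3.

Equivalence classes: [1=3], [2].
Quotient map π: X → X/∼ sends 1 ↦ [1=3], 2 ↦ [2], 3 ↦ [1=3].
For each subset V ⊆ X/∼, compute π^{-1}(V) ⊆ X and check whether π^{-1}(V) ∈ τ. V is open in τ_Q iff π^{-1}(V) ∈ τ.
  V = {}: π^{-1}(V) = ∅ ∈ τ ✓.
  V = {[1=3]}: π^{-1}(V) = {1, 3} ∉ τ ✗.
  V = {[2]}: π^{-1}(V) = {2} ∈ τ ✓.
  V = {[1=3], [2]}: π^{-1}(V) = {1, 2, 3} ∈ τ ✓.
Open sets in the quotient: τ_Q = {{}, {[2]}, {[1=3], [2]}} (3 elements).


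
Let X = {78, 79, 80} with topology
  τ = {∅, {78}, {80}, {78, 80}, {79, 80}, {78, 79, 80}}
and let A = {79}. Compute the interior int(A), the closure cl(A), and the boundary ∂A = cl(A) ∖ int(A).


int(A) = ∅, cl(A) = {79}, ∂A = {79}.

Closed sets in (X, τ) are complements of opens:
  closed(X, τ) = {∅, {78}, {79}, {78, 79}, {79, 80}, {78, 79, 80}}.
int(A) = ⋃ {U ∈ τ : U ⊆ A}. Opens contained in A: ∅.
Taking the union of these: int(A) = ∅.
cl(A) = ⋂ {C closed : A ⊆ C}. Closed sets containing A: {79}, {78, 79}, {79, 80}, {78, 79, 80}.
Intersecting these: cl(A) = {79}.
∂A = cl(A) ∖ int(A) = {79} ∖ ∅ = {79}.


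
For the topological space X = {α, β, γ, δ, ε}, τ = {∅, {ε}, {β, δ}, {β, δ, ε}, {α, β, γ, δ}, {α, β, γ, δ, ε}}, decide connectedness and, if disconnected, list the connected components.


(X, τ) is disconnected; components = [{ε}, {α, β, γ, δ}].

Find clopen sets (U ∈ τ with X ∖ U ∈ τ):
  U = ∅, X ∖ U = {α, β, γ, δ, ε} — both open, so U is clopen.
  U = {ε}, X ∖ U = {α, β, γ, δ} — both open, so U is clopen.
  U = {α, β, γ, δ}, X ∖ U = {ε} — both open, so U is clopen.
  U = {α, β, γ, δ, ε}, X ∖ U = ∅ — both open, so U is clopen.
Nontrivial clopen(s) exist: e.g. {ε}. So (X, τ) is disconnected.
Compute connected components by grouping points that agree on all clopens:
  component: {ε}
  component: {α, β, γ, δ}


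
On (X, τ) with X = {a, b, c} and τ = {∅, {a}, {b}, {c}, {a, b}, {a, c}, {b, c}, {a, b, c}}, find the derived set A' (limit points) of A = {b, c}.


A' = ∅

For each x ∈ X, list the open sets U ∈ τ with x ∈ U, then check whether U ∩ (A ∖ {x}) ≠ ∅ for every such U.
  x = a: open {a} ∋ x has {a} ∩ (A ∖ {a}) = ∅, so x is NOT a limit point.
  x = b: open {b} ∋ x has {b} ∩ (A ∖ {b}) = ∅, so x is NOT a limit point.
  x = c: open {c} ∋ x has {c} ∩ (A ∖ {c}) = ∅, so x is NOT a limit point.
Collecting: A' = ∅.


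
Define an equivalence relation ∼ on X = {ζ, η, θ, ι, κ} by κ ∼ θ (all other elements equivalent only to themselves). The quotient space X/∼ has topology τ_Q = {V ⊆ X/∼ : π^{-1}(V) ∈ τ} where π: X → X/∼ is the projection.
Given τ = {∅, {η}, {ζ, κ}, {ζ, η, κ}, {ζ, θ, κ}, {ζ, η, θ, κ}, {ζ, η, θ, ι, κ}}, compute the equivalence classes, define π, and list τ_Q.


X/∼ = {[ζ], [η], [θ=κ], [ι]}; |τ_Q| = 5.

Equivalence classes: [ζ], [η], [θ=κ], [ι].
Quotient map π: X → X/∼ sends ζ ↦ [ζ], η ↦ [η], θ ↦ [θ=κ], ι ↦ [ι], κ ↦ [θ=κ].
For each subset V ⊆ X/∼, compute π^{-1}(V) ⊆ X and check whether π^{-1}(V) ∈ τ. V is open in τ_Q iff π^{-1}(V) ∈ τ.
  V = {}: π^{-1}(V) = ∅ ∈ τ ✓.
  V = {[ζ]}: π^{-1}(V) = {ζ} ∉ τ ✗.
  V = {[η]}: π^{-1}(V) = {η} ∈ τ ✓.
  V = {[ζ], [η]}: π^{-1}(V) = {ζ, η} ∉ τ ✗.
  V = {[θ=κ]}: π^{-1}(V) = {θ, κ} ∉ τ ✗.
  V = {[ζ], [θ=κ]}: π^{-1}(V) = {ζ, θ, κ} ∈ τ ✓.
  V = {[η], [θ=κ]}: π^{-1}(V) = {η, θ, κ} ∉ τ ✗.
  V = {[ζ], [η], [θ=κ]}: π^{-1}(V) = {ζ, η, θ, κ} ∈ τ ✓.
  V = {[ι]}: π^{-1}(V) = {ι} ∉ τ ✗.
  V = {[ζ], [ι]}: π^{-1}(V) = {ζ, ι} ∉ τ ✗.
  V = {[η], [ι]}: π^{-1}(V) = {η, ι} ∉ τ ✗.
  V = {[ζ], [η], [ι]}: π^{-1}(V) = {ζ, η, ι} ∉ τ ✗.
  V = {[θ=κ], [ι]}: π^{-1}(V) = {θ, ι, κ} ∉ τ ✗.
  V = {[ζ], [θ=κ], [ι]}: π^{-1}(V) = {ζ, θ, ι, κ} ∉ τ ✗.
  V = {[η], [θ=κ], [ι]}: π^{-1}(V) = {η, θ, ι, κ} ∉ τ ✗.
  V = {[ζ], [η], [θ=κ], [ι]}: π^{-1}(V) = {ζ, η, θ, ι, κ} ∈ τ ✓.
Open sets in the quotient: τ_Q = {{}, {[η]}, {[ζ], [θ=κ]}, {[ζ], [η], [θ=κ]}, {[ζ], [η], [θ=κ], [ι]}} (5 elements).


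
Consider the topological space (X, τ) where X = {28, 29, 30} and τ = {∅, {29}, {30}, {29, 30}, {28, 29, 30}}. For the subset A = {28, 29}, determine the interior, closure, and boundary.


int(A) = {29}, cl(A) = {28, 29}, ∂A = {28}.

Closed sets in (X, τ) are complements of opens:
  closed(X, τ) = {∅, {28}, {28, 29}, {28, 30}, {28, 29, 30}}.
int(A) = ⋃ {U ∈ τ : U ⊆ A}. Opens contained in A: ∅, {29}.
Taking the union of these: int(A) = {29}.
cl(A) = ⋂ {C closed : A ⊆ C}. Closed sets containing A: {28, 29}, {28, 29, 30}.
Intersecting these: cl(A) = {28, 29}.
∂A = cl(A) ∖ int(A) = {28, 29} ∖ {29} = {28}.


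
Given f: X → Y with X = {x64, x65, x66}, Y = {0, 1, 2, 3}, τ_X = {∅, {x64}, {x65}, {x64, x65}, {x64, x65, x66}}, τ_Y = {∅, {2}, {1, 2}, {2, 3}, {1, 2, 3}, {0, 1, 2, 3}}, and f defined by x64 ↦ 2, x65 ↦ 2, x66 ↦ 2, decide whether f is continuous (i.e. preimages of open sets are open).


f IS continuous.

Compute f^{-1}(U) for each U ∈ τ_Y:
  U = ∅: f^{-1}(U) = ∅ ∈ τ_X ✓.
  U = {2}: f^{-1}(U) = {x64, x65, x66} ∈ τ_X ✓.
  U = {1, 2}: f^{-1}(U) = {x64, x65, x66} ∈ τ_X ✓.
  U = {2, 3}: f^{-1}(U) = {x64, x65, x66} ∈ τ_X ✓.
  U = {1, 2, 3}: f^{-1}(U) = {x64, x65, x66} ∈ τ_X ✓.
  U = {0, 1, 2, 3}: f^{-1}(U) = {x64, x65, x66} ∈ τ_X ✓.
Every preimage lies in τ_X, so f IS continuous.


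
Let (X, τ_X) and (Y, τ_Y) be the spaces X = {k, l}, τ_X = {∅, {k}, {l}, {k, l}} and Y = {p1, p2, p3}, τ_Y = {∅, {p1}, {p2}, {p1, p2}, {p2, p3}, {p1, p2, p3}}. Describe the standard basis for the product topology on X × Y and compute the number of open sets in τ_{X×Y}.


Basis B = {∅ × ∅, {k} × {p1}, {k} × {p2}, {l} × {p1}, {l} × {p2}, {k} × {p1, p2}, {k, l} × {p1}, {k} × {p2, p3}, {k, l} × {p2}, {l} × {p1, p2}, {l} × {p2, p3}, {k} × {p1, p2, p3}, {l} × {p1, p2, p3}, {k, l} × {p1, p2}, {k, l} × {p2, p3}, {k, l} × {p1, p2, p3}}; |τ_{X×Y}| = 36.

Enumerate products U × V with U ∈ τ_X, V ∈ τ_Y (deduplicated):
  ∅ × ∅ = {} (∅)
  {k} × {p1} = {(k,p1)}
  {k} × {p2} = {(k,p2)}
  {l} × {p1} = {(l,p1)}
  {l} × {p2} = {(l,p2)}
  {k} × {p1, p2} = {(k,p1), (k,p2)}
  {k, l} × {p1} = {(k,p1), (l,p1)}
  {k} × {p2, p3} = {(k,p2), (k,p3)}
  {k, l} × {p2} = {(k,p2), (l,p2)}
  {l} × {p1, p2} = {(l,p1), (l,p2)}
  {l} × {p2, p3} = {(l,p2), (l,p3)}
  {k} × {p1, p2, p3} = {(k,p1), (k,p2), (k,p3)}
  {l} × {p1, p2, p3} = {(l,p1), (l,p2), (l,p3)}
  {k, l} × {p1, p2} = {(k,p1), (k,p2), (l,p1), (l,p2)}
  {k, l} × {p2, p3} = {(k,p2), (k,p3), (l,p2), (l,p3)}
  {k, l} × {p1, p2, p3} = {(k,p1), (k,p2), (k,p3), (l,p1), (l,p2), (l,p3)}
These 16 distinct sets form the basis B.
Close under arbitrary unions to get τ_{X×Y}; counting gives |τ_{X×Y}| = 36.


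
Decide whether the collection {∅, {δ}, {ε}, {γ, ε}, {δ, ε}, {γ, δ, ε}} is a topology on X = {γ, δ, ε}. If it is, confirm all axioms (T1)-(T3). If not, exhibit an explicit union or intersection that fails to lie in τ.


τ IS a topology on X.

Axiom (T1): ∅ ∈ τ? Yes; X ∈ τ? Yes.
Axiom (T2/T3): check pairwise unions and intersections of members of τ.
All pairwise intersections and unions checked — each lies in τ. Therefore τ satisfies (T1), (T2), (T3): it IS a topology on X.


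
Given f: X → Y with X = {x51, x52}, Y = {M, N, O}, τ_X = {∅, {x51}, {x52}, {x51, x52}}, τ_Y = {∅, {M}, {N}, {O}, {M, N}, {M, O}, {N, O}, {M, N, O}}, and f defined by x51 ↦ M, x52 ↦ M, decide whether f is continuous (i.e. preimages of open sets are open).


f IS continuous.

Compute f^{-1}(U) for each U ∈ τ_Y:
  U = ∅: f^{-1}(U) = ∅ ∈ τ_X ✓.
  U = {M}: f^{-1}(U) = {x51, x52} ∈ τ_X ✓.
  U = {N}: f^{-1}(U) = ∅ ∈ τ_X ✓.
  U = {O}: f^{-1}(U) = ∅ ∈ τ_X ✓.
  U = {M, N}: f^{-1}(U) = {x51, x52} ∈ τ_X ✓.
  U = {M, O}: f^{-1}(U) = {x51, x52} ∈ τ_X ✓.
  U = {N, O}: f^{-1}(U) = ∅ ∈ τ_X ✓.
  U = {M, N, O}: f^{-1}(U) = {x51, x52} ∈ τ_X ✓.
Every preimage lies in τ_X, so f IS continuous.


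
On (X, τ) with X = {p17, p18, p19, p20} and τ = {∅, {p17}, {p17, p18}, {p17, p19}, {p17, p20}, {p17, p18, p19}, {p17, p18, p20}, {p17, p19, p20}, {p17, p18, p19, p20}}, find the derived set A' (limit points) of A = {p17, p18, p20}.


A' = {p18, p19, p20}

For each x ∈ X, list the open sets U ∈ τ with x ∈ U, then check whether U ∩ (A ∖ {x}) ≠ ∅ for every such U.
  x = p17: open {p17} ∋ x has {p17} ∩ (A ∖ {p17}) = ∅, so x is NOT a limit point.
  x = p18: opens ∋ x are {p17, p18}, {p17, p18, p19}, {p17, p18, p20}, {p17, p18, p19, p20}; each meets A ∖ {p18}, so x IS a limit point.
  x = p19: opens ∋ x are {p17, p19}, {p17, p18, p19}, {p17, p19, p20}, {p17, p18, p19, p20}; each meets A ∖ {p19}, so x IS a limit point.
  x = p20: opens ∋ x are {p17, p20}, {p17, p18, p20}, {p17, p19, p20}, {p17, p18, p19, p20}; each meets A ∖ {p20}, so x IS a limit point.
Collecting: A' = {p18, p19, p20}.


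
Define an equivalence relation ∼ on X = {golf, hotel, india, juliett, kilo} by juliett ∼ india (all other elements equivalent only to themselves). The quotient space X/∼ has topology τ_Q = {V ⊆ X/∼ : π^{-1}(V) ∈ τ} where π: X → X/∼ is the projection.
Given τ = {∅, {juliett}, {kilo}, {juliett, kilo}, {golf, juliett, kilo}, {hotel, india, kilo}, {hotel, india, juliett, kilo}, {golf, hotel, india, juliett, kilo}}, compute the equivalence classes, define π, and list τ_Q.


X/∼ = {[golf], [hotel], [india=juliett], [kilo]}; |τ_Q| = 4.

Equivalence classes: [golf], [hotel], [india=juliett], [kilo].
Quotient map π: X → X/∼ sends golf ↦ [golf], hotel ↦ [hotel], india ↦ [india=juliett], juliett ↦ [india=juliett], kilo ↦ [kilo].
For each subset V ⊆ X/∼, compute π^{-1}(V) ⊆ X and check whether π^{-1}(V) ∈ τ. V is open in τ_Q iff π^{-1}(V) ∈ τ.
  V = {}: π^{-1}(V) = ∅ ∈ τ ✓.
  V = {[golf]}: π^{-1}(V) = {golf} ∉ τ ✗.
  V = {[hotel]}: π^{-1}(V) = {hotel} ∉ τ ✗.
  V = {[golf], [hotel]}: π^{-1}(V) = {golf, hotel} ∉ τ ✗.
  V = {[india=juliett]}: π^{-1}(V) = {india, juliett} ∉ τ ✗.
  V = {[golf], [india=juliett]}: π^{-1}(V) = {golf, india, juliett} ∉ τ ✗.
  V = {[hotel], [india=juliett]}: π^{-1}(V) = {hotel, india, juliett} ∉ τ ✗.
  V = {[golf], [hotel], [india=juliett]}: π^{-1}(V) = {golf, hotel, india, juliett} ∉ τ ✗.
  V = {[kilo]}: π^{-1}(V) = {kilo} ∈ τ ✓.
  V = {[golf], [kilo]}: π^{-1}(V) = {golf, kilo} ∉ τ ✗.
  V = {[hotel], [kilo]}: π^{-1}(V) = {hotel, kilo} ∉ τ ✗.
  V = {[golf], [hotel], [kilo]}: π^{-1}(V) = {golf, hotel, kilo} ∉ τ ✗.
  V = {[india=juliett], [kilo]}: π^{-1}(V) = {india, juliett, kilo} ∉ τ ✗.
  V = {[golf], [india=juliett], [kilo]}: π^{-1}(V) = {golf, india, juliett, kilo} ∉ τ ✗.
  V = {[hotel], [india=juliett], [kilo]}: π^{-1}(V) = {hotel, india, juliett, kilo} ∈ τ ✓.
  V = {[golf], [hotel], [india=juliett], [kilo]}: π^{-1}(V) = {golf, hotel, india, juliett, kilo} ∈ τ ✓.
Open sets in the quotient: τ_Q = {{}, {[kilo]}, {[hotel], [india=juliett], [kilo]}, {[golf], [hotel], [india=juliett], [kilo]}} (4 elements).
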